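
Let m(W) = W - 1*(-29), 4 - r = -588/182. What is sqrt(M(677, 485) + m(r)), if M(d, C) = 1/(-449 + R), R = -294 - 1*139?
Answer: sqrt(10800634)/546 ≈ 6.0191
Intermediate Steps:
R = -433 (R = -294 - 139 = -433)
M(d, C) = -1/882 (M(d, C) = 1/(-449 - 433) = 1/(-882) = -1/882)
r = 94/13 (r = 4 - (-588)/182 = 4 - 1*(-42/13) = 4 + 42/13 = 94/13 ≈ 7.2308)
m(W) = 29 + W (m(W) = W + 29 = 29 + W)
sqrt(M(677, 485) + m(r)) = sqrt(-1/882 + (29 + 94/13)) = sqrt(-1/882 + 471/13) = sqrt(415409/11466) = sqrt(10800634)/546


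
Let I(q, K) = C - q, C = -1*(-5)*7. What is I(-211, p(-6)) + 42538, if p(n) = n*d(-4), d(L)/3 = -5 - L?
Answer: 42784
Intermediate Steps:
C = 35 (C = 5*7 = 35)
d(L) = -15 - 3*L (d(L) = 3*(-5 - L) = -15 - 3*L)
p(n) = -3*n (p(n) = n*(-15 - 3*(-4)) = n*(-15 + 12) = n*(-3) = -3*n)
I(q, K) = 35 - q
I(-211, p(-6)) + 42538 = (35 - 1*(-211)) + 42538 = (35 + 211) + 42538 = 246 + 42538 = 42784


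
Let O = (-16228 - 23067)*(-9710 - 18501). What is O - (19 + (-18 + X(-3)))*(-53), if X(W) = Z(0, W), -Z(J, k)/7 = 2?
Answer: 1108550556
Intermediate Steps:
Z(J, k) = -14 (Z(J, k) = -7*2 = -14)
X(W) = -14
O = 1108551245 (O = -39295*(-28211) = 1108551245)
O - (19 + (-18 + X(-3)))*(-53) = 1108551245 - (19 + (-18 - 14))*(-53) = 1108551245 - (19 - 32)*(-53) = 1108551245 - (-13)*(-53) = 1108551245 - 1*689 = 1108551245 - 689 = 1108550556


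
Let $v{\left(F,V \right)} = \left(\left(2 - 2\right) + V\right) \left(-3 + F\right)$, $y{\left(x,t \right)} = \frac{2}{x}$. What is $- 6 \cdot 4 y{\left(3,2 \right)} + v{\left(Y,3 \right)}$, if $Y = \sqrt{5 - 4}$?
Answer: $-22$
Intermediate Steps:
$Y = 1$ ($Y = \sqrt{1} = 1$)
$v{\left(F,V \right)} = V \left(-3 + F\right)$ ($v{\left(F,V \right)} = \left(\left(2 - 2\right) + V\right) \left(-3 + F\right) = \left(0 + V\right) \left(-3 + F\right) = V \left(-3 + F\right)$)
$- 6 \cdot 4 y{\left(3,2 \right)} + v{\left(Y,3 \right)} = - 6 \cdot 4 \cdot \frac{2}{3} + 3 \left(-3 + 1\right) = - 6 \cdot 4 \cdot 2 \cdot \frac{1}{3} + 3 \left(-2\right) = - 6 \cdot 4 \cdot \frac{2}{3} - 6 = \left(-6\right) \frac{8}{3} - 6 = -16 - 6 = -22$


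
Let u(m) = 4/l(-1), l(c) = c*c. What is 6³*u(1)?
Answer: 864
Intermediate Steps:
l(c) = c²
u(m) = 4 (u(m) = 4/((-1)²) = 4/1 = 4*1 = 4)
6³*u(1) = 6³*4 = 216*4 = 864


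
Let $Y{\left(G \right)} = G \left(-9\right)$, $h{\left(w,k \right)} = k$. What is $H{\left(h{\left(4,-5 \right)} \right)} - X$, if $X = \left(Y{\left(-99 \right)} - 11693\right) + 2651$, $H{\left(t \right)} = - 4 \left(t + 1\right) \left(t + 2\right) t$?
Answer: $8391$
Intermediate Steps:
$Y{\left(G \right)} = - 9 G$
$H{\left(t \right)} = - 4 t \left(1 + t\right) \left(2 + t\right)$ ($H{\left(t \right)} = - 4 \left(1 + t\right) \left(2 + t\right) t = - 4 t \left(1 + t\right) \left(2 + t\right)$)
$X = -8151$ ($X = \left(\left(-9\right) \left(-99\right) - 11693\right) + 2651 = \left(891 - 11693\right) + 2651 = -10802 + 2651 = -8151$)
$H{\left(h{\left(4,-5 \right)} \right)} - X = \left(-4\right) \left(-5\right) \left(2 + \left(-5\right)^{2} + 3 \left(-5\right)\right) - -8151 = \left(-4\right) \left(-5\right) \left(2 + 25 - 15\right) + 8151 = \left(-4\right) \left(-5\right) 12 + 8151 = 240 + 8151 = 8391$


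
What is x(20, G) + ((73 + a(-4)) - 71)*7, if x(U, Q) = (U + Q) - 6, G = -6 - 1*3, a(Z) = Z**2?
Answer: 131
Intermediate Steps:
G = -9 (G = -6 - 3 = -9)
x(U, Q) = -6 + Q + U (x(U, Q) = (Q + U) - 6 = -6 + Q + U)
x(20, G) + ((73 + a(-4)) - 71)*7 = (-6 - 9 + 20) + ((73 + (-4)**2) - 71)*7 = 5 + ((73 + 16) - 71)*7 = 5 + (89 - 71)*7 = 5 + 18*7 = 5 + 126 = 131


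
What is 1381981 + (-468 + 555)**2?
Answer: 1389550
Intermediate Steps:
1381981 + (-468 + 555)**2 = 1381981 + 87**2 = 1381981 + 7569 = 1389550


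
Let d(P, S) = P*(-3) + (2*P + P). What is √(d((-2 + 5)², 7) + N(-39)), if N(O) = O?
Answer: I*√39 ≈ 6.245*I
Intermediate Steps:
d(P, S) = 0 (d(P, S) = -3*P + 3*P = 0)
√(d((-2 + 5)², 7) + N(-39)) = √(0 - 39) = √(-39) = I*√39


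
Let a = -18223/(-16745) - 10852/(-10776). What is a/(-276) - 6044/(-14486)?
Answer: 36941224552039/90180016520040 ≈ 0.40964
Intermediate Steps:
a = 94521947/45111030 (a = -18223*(-1/16745) - 10852*(-1/10776) = 18223/16745 + 2713/2694 = 94521947/45111030 ≈ 2.0953)
a/(-276) - 6044/(-14486) = (94521947/45111030)/(-276) - 6044/(-14486) = (94521947/45111030)*(-1/276) - 6044*(-1/14486) = -94521947/12450644280 + 3022/7243 = 36941224552039/90180016520040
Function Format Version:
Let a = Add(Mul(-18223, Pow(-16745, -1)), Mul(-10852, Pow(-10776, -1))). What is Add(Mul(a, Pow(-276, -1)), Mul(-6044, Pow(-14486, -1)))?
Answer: Rational(36941224552039, 90180016520040) ≈ 0.40964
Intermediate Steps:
a = Rational(94521947, 45111030) (a = Add(Mul(-18223, Rational(-1, 16745)), Mul(-10852, Rational(-1, 10776))) = Add(Rational(18223, 16745), Rational(2713, 2694)) = Rational(94521947, 45111030) ≈ 2.0953)
Add(Mul(a, Pow(-276, -1)), Mul(-6044, Pow(-14486, -1))) = Add(Mul(Rational(94521947, 45111030), Pow(-276, -1)), Mul(-6044, Pow(-14486, -1))) = Add(Mul(Rational(94521947, 45111030), Rational(-1, 276)), Mul(-6044, Rational(-1, 14486))) = Add(Rational(-94521947, 12450644280), Rational(3022, 7243)) = Rational(36941224552039, 90180016520040)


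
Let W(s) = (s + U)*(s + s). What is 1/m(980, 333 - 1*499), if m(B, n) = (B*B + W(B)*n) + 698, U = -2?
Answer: -1/317240982 ≈ -3.1522e-9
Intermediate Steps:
W(s) = 2*s*(-2 + s) (W(s) = (s - 2)*(s + s) = (-2 + s)*(2*s) = 2*s*(-2 + s))
m(B, n) = 698 + B**2 + 2*B*n*(-2 + B) (m(B, n) = (B*B + (2*B*(-2 + B))*n) + 698 = (B**2 + 2*B*n*(-2 + B)) + 698 = 698 + B**2 + 2*B*n*(-2 + B))
1/m(980, 333 - 1*499) = 1/(698 + 980**2 + 2*980*(333 - 1*499)*(-2 + 980)) = 1/(698 + 960400 + 2*980*(333 - 499)*978) = 1/(698 + 960400 + 2*980*(-166)*978) = 1/(698 + 960400 - 318202080) = 1/(-317240982) = -1/317240982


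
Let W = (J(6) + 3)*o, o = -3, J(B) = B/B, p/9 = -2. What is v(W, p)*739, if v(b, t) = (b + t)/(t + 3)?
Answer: 1478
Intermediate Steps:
p = -18 (p = 9*(-2) = -18)
J(B) = 1
W = -12 (W = (1 + 3)*(-3) = 4*(-3) = -12)
v(b, t) = (b + t)/(3 + t)
v(W, p)*739 = ((-12 - 18)/(3 - 18))*739 = (-30/(-15))*739 = -1/15*(-30)*739 = 2*739 = 1478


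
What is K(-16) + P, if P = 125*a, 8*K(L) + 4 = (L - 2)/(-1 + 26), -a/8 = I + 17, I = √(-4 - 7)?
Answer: -1700059/100 - 1000*I*√11 ≈ -17001.0 - 3316.6*I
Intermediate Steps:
I = I*√11 (I = √(-11) = I*√11 ≈ 3.3166*I)
a = -136 - 8*I*√11 (a = -8*(I*√11 + 17) = -8*(17 + I*√11) = -136 - 8*I*√11 ≈ -136.0 - 26.533*I)
K(L) = -51/100 + L/200 (K(L) = -½ + ((L - 2)/(-1 + 26))/8 = -½ + ((-2 + L)/25)/8 = -½ + ((-2 + L)*(1/25))/8 = -½ + (-2/25 + L/25)/8 = -½ + (-1/100 + L/200) = -51/100 + L/200)
P = -17000 - 1000*I*√11 (P = 125*(-136 - 8*I*√11) = -17000 - 1000*I*√11 ≈ -17000.0 - 3316.6*I)
K(-16) + P = (-51/100 + (1/200)*(-16)) + (-17000 - 1000*I*√11) = (-51/100 - 2/25) + (-17000 - 1000*I*√11) = -59/100 + (-17000 - 1000*I*√11) = -1700059/100 - 1000*I*√11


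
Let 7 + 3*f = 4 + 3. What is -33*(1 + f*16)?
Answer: -33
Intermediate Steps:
f = 0 (f = -7/3 + (4 + 3)/3 = -7/3 + (⅓)*7 = -7/3 + 7/3 = 0)
-33*(1 + f*16) = -33*(1 + 0*16) = -33*(1 + 0) = -33*1 = -33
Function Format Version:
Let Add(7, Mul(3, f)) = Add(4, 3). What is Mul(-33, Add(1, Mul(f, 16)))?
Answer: -33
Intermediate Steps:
f = 0 (f = Add(Rational(-7, 3), Mul(Rational(1, 3), Add(4, 3))) = Add(Rational(-7, 3), Mul(Rational(1, 3), 7)) = Add(Rational(-7, 3), Rational(7, 3)) = 0)
Mul(-33, Add(1, Mul(f, 16))) = Mul(-33, Add(1, Mul(0, 16))) = Mul(-33, Add(1, 0)) = Mul(-33, 1) = -33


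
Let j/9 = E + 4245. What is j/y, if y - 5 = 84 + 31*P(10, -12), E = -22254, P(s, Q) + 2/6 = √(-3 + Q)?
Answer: -114753348/185431 + 45220599*I*√15/185431 ≈ -618.85 + 944.5*I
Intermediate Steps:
P(s, Q) = -⅓ + √(-3 + Q)
y = 236/3 + 31*I*√15 (y = 5 + (84 + 31*(-⅓ + √(-3 - 12))) = 5 + (84 + 31*(-⅓ + √(-15))) = 5 + (84 + 31*(-⅓ + I*√15)) = 5 + (84 + (-31/3 + 31*I*√15)) = 5 + (221/3 + 31*I*√15) = 236/3 + 31*I*√15 ≈ 78.667 + 120.06*I)
j = -162081 (j = 9*(-22254 + 4245) = 9*(-18009) = -162081)
j/y = -162081/(236/3 + 31*I*√15)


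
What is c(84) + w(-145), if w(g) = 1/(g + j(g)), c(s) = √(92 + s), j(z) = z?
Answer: -1/290 + 4*√11 ≈ 13.263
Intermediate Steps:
w(g) = 1/(2*g) (w(g) = 1/(g + g) = 1/(2*g))
c(84) + w(-145) = √(92 + 84) + (½)/(-145) = √176 + (½)*(-1/145) = 4*√11 - 1/290 = -1/290 + 4*√11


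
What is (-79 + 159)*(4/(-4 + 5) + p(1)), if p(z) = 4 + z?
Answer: 720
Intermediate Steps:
(-79 + 159)*(4/(-4 + 5) + p(1)) = (-79 + 159)*(4/(-4 + 5) + (4 + 1)) = 80*(4/1 + 5) = 80*(1*4 + 5) = 80*(4 + 5) = 80*9 = 720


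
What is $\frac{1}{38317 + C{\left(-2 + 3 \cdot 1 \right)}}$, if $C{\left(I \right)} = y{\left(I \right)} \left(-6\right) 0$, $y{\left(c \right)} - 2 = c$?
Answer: $\frac{1}{38317} \approx 2.6098 \cdot 10^{-5}$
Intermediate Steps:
$y{\left(c \right)} = 2 + c$
$C{\left(I \right)} = 0$ ($C{\left(I \right)} = \left(2 + I\right) \left(-6\right) 0 = \left(-12 - 6 I\right) 0 = 0$)
$\frac{1}{38317 + C{\left(-2 + 3 \cdot 1 \right)}} = \frac{1}{38317 + 0} = \frac{1}{38317}$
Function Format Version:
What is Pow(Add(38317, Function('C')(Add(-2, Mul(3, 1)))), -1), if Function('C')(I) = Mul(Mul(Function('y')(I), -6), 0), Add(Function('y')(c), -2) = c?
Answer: Rational(1, 38317) ≈ 2.6098e-5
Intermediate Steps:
Function('y')(c) = Add(2, c)
Function('C')(I) = 0 (Function('C')(I) = Mul(Mul(Add(2, I), -6), 0) = Mul(Add(-12, Mul(-6, I)), 0) = 0)
Pow(Add(38317, Function('C')(Add(-2, Mul(3, 1)))), -1) = Pow(Add(38317, 0), -1) = Pow(38317, -1) = Rational(1, 38317)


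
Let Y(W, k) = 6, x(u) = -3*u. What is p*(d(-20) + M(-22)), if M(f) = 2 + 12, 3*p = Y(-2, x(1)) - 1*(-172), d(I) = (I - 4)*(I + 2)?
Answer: 79388/3 ≈ 26463.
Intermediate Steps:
d(I) = (-4 + I)*(2 + I)
p = 178/3 (p = (6 - 1*(-172))/3 = (6 + 172)/3 = (⅓)*178 = 178/3 ≈ 59.333)
M(f) = 14
p*(d(-20) + M(-22)) = 178*((-8 + (-20)² - 2*(-20)) + 14)/3 = 178*((-8 + 400 + 40) + 14)/3 = 178*(432 + 14)/3 = (178/3)*446 = 79388/3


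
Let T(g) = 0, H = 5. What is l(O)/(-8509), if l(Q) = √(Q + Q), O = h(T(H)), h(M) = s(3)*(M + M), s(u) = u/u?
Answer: 0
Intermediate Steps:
s(u) = 1
h(M) = 2*M (h(M) = 1*(M + M) = 1*(2*M) = 2*M)
O = 0 (O = 2*0 = 0)
l(Q) = √2*√Q (l(Q) = √(2*Q) = √2*√Q)
l(O)/(-8509) = (√2*√0)/(-8509) = (√2*0)*(-1/8509) = 0*(-1/8509) = 0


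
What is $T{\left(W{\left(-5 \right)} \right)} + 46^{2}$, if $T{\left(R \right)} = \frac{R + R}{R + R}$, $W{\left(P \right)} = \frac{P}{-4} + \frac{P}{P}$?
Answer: $2117$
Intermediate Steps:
$W{\left(P \right)} = 1 - \frac{P}{4}$ ($W{\left(P \right)} = P \left(- \frac{1}{4}\right) + 1 = - \frac{P}{4} + 1 = 1 - \frac{P}{4}$)
$T{\left(R \right)} = 1$ ($T{\left(R \right)} = \frac{2 R}{2 R} = 2 R \frac{1}{2 R} = 1$)
$T{\left(W{\left(-5 \right)} \right)} + 46^{2} = 1 + 46^{2} = 1 + 2116 = 2117$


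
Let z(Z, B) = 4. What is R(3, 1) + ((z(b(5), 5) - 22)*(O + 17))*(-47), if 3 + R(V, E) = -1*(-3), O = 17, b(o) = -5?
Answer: 28764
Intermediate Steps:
R(V, E) = 0 (R(V, E) = -3 - 1*(-3) = -3 + 3 = 0)
R(3, 1) + ((z(b(5), 5) - 22)*(O + 17))*(-47) = 0 + ((4 - 22)*(17 + 17))*(-47) = 0 - 18*34*(-47) = 0 - 612*(-47) = 0 + 28764 = 28764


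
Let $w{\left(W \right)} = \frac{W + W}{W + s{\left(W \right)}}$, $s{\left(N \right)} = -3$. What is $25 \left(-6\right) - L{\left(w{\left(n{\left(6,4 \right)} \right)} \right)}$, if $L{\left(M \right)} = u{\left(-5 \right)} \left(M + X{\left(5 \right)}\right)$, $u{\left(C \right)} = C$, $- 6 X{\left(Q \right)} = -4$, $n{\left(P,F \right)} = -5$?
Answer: $- \frac{1685}{12} \approx -140.42$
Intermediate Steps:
$X{\left(Q \right)} = \frac{2}{3}$ ($X{\left(Q \right)} = \left(- \frac{1}{6}\right) \left(-4\right) = \frac{2}{3}$)
$w{\left(W \right)} = \frac{2 W}{-3 + W}$ ($w{\left(W \right)} = \frac{W + W}{W - 3} = \frac{2 W}{-3 + W}$)
$L{\left(M \right)} = - \frac{10}{3} - 5 M$ ($L{\left(M \right)} = - 5 \left(M + \frac{2}{3}\right) = - 5 \left(\frac{2}{3} + M\right) = - \frac{10}{3} - 5 M$)
$25 \left(-6\right) - L{\left(w{\left(n{\left(6,4 \right)} \right)} \right)} = 25 \left(-6\right) - \left(- \frac{10}{3} - 5 \cdot 2 \left(-5\right) \frac{1}{-3 - 5}\right) = -150 - \left(- \frac{10}{3} - 5 \cdot 2 \left(-5\right) \frac{1}{-8}\right) = -150 - \left(- \frac{10}{3} - 5 \cdot 2 \left(-5\right) \left(- \frac{1}{8}\right)\right) = -150 - \left(- \frac{10}{3} - \frac{25}{4}\right) = -150 - - \frac{115}{12} = -150 + \frac{115}{12} = - \frac{1685}{12}$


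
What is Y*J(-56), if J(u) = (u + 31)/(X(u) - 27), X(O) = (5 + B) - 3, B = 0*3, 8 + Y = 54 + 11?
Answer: 57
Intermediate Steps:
Y = 57 (Y = -8 + (54 + 11) = -8 + 65 = 57)
B = 0
X(O) = 2 (X(O) = (5 + 0) - 3 = 5 - 3 = 2)
J(u) = -31/25 - u/25 (J(u) = (u + 31)/(2 - 27) = (31 + u)/(-25) = (31 + u)*(-1/25) = -31/25 - u/25)
Y*J(-56) = 57*(-31/25 - 1/25*(-56)) = 57*(-31/25 + 56/25) = 57*1 = 57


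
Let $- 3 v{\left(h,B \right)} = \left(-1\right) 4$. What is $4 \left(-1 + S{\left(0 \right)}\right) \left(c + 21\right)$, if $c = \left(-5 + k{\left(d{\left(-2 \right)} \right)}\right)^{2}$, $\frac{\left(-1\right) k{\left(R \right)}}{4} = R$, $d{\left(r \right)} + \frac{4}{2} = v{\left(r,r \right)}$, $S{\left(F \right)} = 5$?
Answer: $\frac{3808}{9} \approx 423.11$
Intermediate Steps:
$v{\left(h,B \right)} = \frac{4}{3}$ ($v{\left(h,B \right)} = - \frac{\left(-1\right) 4}{3} = \left(- \frac{1}{3}\right) \left(-4\right) = \frac{4}{3}$)
$d{\left(r \right)} = - \frac{2}{3}$ ($d{\left(r \right)} = -2 + \frac{4}{3} = - \frac{2}{3}$)
$k{\left(R \right)} = - 4 R$
$c = \frac{49}{9}$ ($c = \left(-5 - - \frac{8}{3}\right)^{2} = \left(-5 + \frac{8}{3}\right)^{2} = \left(- \frac{7}{3}\right)^{2} = \frac{49}{9} \approx 5.4444$)
$4 \left(-1 + S{\left(0 \right)}\right) \left(c + 21\right) = 4 \left(-1 + 5\right) \left(\frac{49}{9} + 21\right) = 4 \cdot 4 \cdot \frac{238}{9} = 16 \cdot \frac{238}{9} = \frac{3808}{9}$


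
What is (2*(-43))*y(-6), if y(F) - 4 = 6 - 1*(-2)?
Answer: -1032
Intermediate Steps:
y(F) = 12 (y(F) = 4 + (6 - 1*(-2)) = 4 + (6 + 2) = 4 + 8 = 12)
(2*(-43))*y(-6) = (2*(-43))*12 = -86*12 = -1032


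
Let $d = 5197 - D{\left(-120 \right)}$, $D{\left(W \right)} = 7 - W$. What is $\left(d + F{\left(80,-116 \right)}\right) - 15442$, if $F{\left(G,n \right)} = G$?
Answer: $-10292$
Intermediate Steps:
$d = 5070$ ($d = 5197 - \left(7 - -120\right) = 5197 - \left(7 + 120\right) = 5197 - 127 = 5070$)
$\left(d + F{\left(80,-116 \right)}\right) - 15442 = \left(5070 + 80\right) - 15442 = 5150 - 15442 = -10292$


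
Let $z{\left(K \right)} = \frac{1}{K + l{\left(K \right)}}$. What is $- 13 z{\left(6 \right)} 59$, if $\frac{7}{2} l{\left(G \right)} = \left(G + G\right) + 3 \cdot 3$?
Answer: $- \frac{767}{12} \approx -63.917$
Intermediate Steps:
$l{\left(G \right)} = \frac{18}{7} + \frac{4 G}{7}$ ($l{\left(G \right)} = \frac{2 \left(\left(G + G\right) + 3 \cdot 3\right)}{7} = \frac{2 \left(2 G + 9\right)}{7} = \frac{2 \left(9 + 2 G\right)}{7} = \frac{18}{7} + \frac{4 G}{7}$)
$z{\left(K \right)} = \frac{1}{\frac{18}{7} + \frac{11 K}{7}}$ ($z{\left(K \right)} = \frac{1}{K + \left(\frac{18}{7} + \frac{4 K}{7}\right)} = \frac{1}{\frac{18}{7} + \frac{11 K}{7}}$)
$- 13 z{\left(6 \right)} 59 = - 13 \frac{7}{18 + 11 \cdot 6} \cdot 59 = - 13 \frac{7}{18 + 66} \cdot 59 = - 13 \cdot \frac{7}{84} \cdot 59 = - 13 \cdot 7 \cdot \frac{1}{84} \cdot 59 = \left(-13\right) \frac{1}{12} \cdot 59 = \left(- \frac{13}{12}\right) 59 = - \frac{767}{12}$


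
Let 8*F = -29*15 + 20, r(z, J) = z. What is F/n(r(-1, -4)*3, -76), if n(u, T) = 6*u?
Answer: 415/144 ≈ 2.8819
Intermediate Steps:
F = -415/8 (F = (-29*15 + 20)/8 = (-435 + 20)/8 = (⅛)*(-415) = -415/8 ≈ -51.875)
F/n(r(-1, -4)*3, -76) = -415/(8*(6*(-1*3))) = -415/(8*(6*(-3))) = -415/8/(-18) = -415/8*(-1/18) = 415/144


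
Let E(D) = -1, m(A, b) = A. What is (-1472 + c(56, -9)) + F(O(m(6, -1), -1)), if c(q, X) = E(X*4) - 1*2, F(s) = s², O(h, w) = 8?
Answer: -1411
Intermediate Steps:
c(q, X) = -3 (c(q, X) = -1 - 1*2 = -1 - 2 = -3)
(-1472 + c(56, -9)) + F(O(m(6, -1), -1)) = (-1472 - 3) + 8² = -1475 + 64 = -1411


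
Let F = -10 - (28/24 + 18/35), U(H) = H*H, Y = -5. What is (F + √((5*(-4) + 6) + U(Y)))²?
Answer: 6502309/44100 - 2453*√11/105 ≈ 69.962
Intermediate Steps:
U(H) = H²
F = -2453/210 (F = -10 - (28*(1/24) + 18*(1/35)) = -10 - (7/6 + 18/35) = -10 - 1*353/210 = -10 - 353/210 = -2453/210 ≈ -11.681)
(F + √((5*(-4) + 6) + U(Y)))² = (-2453/210 + √((5*(-4) + 6) + (-5)²))² = (-2453/210 + √((-20 + 6) + 25))² = (-2453/210 + √(-14 + 25))² = (-2453/210 + √11)²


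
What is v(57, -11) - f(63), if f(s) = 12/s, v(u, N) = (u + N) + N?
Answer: 731/21 ≈ 34.810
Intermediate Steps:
v(u, N) = u + 2*N (v(u, N) = (N + u) + N = u + 2*N)
v(57, -11) - f(63) = (57 + 2*(-11)) - 12/63 = (57 - 22) - 12/63 = 35 - 1*4/21 = 35 - 4/21 = 731/21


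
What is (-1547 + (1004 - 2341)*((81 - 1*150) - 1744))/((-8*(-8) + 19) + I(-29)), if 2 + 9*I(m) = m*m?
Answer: 10900953/793 ≈ 13746.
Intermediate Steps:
I(m) = -2/9 + m**2/9 (I(m) = -2/9 + (m*m)/9 = -2/9 + m**2/9)
(-1547 + (1004 - 2341)*((81 - 1*150) - 1744))/((-8*(-8) + 19) + I(-29)) = (-1547 + (1004 - 2341)*((81 - 1*150) - 1744))/((-8*(-8) + 19) + (-2/9 + (1/9)*(-29)**2)) = (-1547 - 1337*((81 - 150) - 1744))/((64 + 19) + (-2/9 + (1/9)*841)) = (-1547 - 1337*(-69 - 1744))/(83 + (-2/9 + 841/9)) = (-1547 - 1337*(-1813))/(83 + 839/9) = (-1547 + 2423981)/(1586/9) = 2422434*(9/1586) = 10900953/793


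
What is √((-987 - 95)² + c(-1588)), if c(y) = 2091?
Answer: 7*√23935 ≈ 1083.0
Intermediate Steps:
√((-987 - 95)² + c(-1588)) = √((-987 - 95)² + 2091) = √((-1082)² + 2091) = √(1170724 + 2091) = √1172815 = 7*√23935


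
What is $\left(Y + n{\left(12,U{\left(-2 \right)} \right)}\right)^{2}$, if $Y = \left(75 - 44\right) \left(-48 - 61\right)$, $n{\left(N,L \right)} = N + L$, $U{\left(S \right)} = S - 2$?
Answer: $11363641$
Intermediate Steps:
$U{\left(S \right)} = -2 + S$ ($U{\left(S \right)} = S - 2 = -2 + S$)
$n{\left(N,L \right)} = L + N$
$Y = -3379$ ($Y = 31 \left(-109\right) = -3379$)
$\left(Y + n{\left(12,U{\left(-2 \right)} \right)}\right)^{2} = \left(-3379 + \left(\left(-2 - 2\right) + 12\right)\right)^{2} = \left(-3379 + \left(-4 + 12\right)\right)^{2} = \left(-3379 + 8\right)^{2} = \left(-3371\right)^{2} = 11363641$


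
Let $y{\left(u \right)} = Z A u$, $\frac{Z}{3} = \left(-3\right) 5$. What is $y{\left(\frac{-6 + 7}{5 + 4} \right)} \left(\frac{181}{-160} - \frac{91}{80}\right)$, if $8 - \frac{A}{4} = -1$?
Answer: $\frac{3267}{8} \approx 408.38$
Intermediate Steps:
$A = 36$ ($A = 32 - -4 = 32 + 4 = 36$)
$Z = -45$ ($Z = 3 \left(\left(-3\right) 5\right) = 3 \left(-15\right) = -45$)
$y{\left(u \right)} = - 1620 u$ ($y{\left(u \right)} = - 45 \cdot 36 u = - 1620 u$)
$y{\left(\frac{-6 + 7}{5 + 4} \right)} \left(\frac{181}{-160} - \frac{91}{80}\right) = - 1620 \frac{-6 + 7}{5 + 4} \left(\frac{181}{-160} - \frac{91}{80}\right) = - 1620 \cdot 1 \cdot \frac{1}{9} \left(181 \left(- \frac{1}{160}\right) - \frac{91}{80}\right) = - 1620 \cdot 1 \cdot \frac{1}{9} \left(- \frac{181}{160} - \frac{91}{80}\right) = \left(-1620\right) \frac{1}{9} \left(- \frac{363}{160}\right) = \left(-180\right) \left(- \frac{363}{160}\right) = \frac{3267}{8}$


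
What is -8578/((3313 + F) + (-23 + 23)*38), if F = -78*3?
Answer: -8578/3079 ≈ -2.7860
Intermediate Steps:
F = -234
-8578/((3313 + F) + (-23 + 23)*38) = -8578/((3313 - 234) + (-23 + 23)*38) = -8578/(3079 + 0*38) = -8578/(3079 + 0) = -8578/3079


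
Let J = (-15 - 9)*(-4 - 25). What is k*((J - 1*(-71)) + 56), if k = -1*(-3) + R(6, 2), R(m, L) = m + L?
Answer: 9053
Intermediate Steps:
R(m, L) = L + m
k = 11 (k = -1*(-3) + (2 + 6) = 3 + 8 = 11)
J = 696 (J = -24*(-29) = 696)
k*((J - 1*(-71)) + 56) = 11*((696 - 1*(-71)) + 56) = 11*((696 + 71) + 56) = 11*(767 + 56) = 11*823 = 9053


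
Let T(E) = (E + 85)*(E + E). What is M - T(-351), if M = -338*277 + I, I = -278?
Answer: -280636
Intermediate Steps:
T(E) = 2*E*(85 + E) (T(E) = (85 + E)*(2*E) = 2*E*(85 + E))
M = -93904 (M = -338*277 - 278 = -93626 - 278 = -93904)
M - T(-351) = -93904 - 2*(-351)*(85 - 351) = -93904 - 2*(-351)*(-266) = -93904 - 1*186732 = -93904 - 186732 = -280636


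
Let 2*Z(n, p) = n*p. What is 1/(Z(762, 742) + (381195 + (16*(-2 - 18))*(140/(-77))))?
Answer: 11/7309267 ≈ 1.5049e-6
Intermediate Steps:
Z(n, p) = n*p/2 (Z(n, p) = (n*p)/2 = n*p/2)
1/(Z(762, 742) + (381195 + (16*(-2 - 18))*(140/(-77)))) = 1/((½)*762*742 + (381195 + (16*(-2 - 18))*(140/(-77)))) = 1/(282702 + (381195 + (16*(-20))*(140*(-1/77)))) = 1/(282702 + (381195 - 320*(-20/11))) = 1/(282702 + (381195 + 6400/11)) = 1/(282702 + 4199545/11) = 1/(7309267/11) = 11/7309267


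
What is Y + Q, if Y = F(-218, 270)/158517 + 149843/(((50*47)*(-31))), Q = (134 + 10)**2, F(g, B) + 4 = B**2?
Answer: 239440127909969/11547963450 ≈ 20734.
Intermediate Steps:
F(g, B) = -4 + B**2
Q = 20736 (Q = 144**2 = 20736)
Y = -18442189231/11547963450 (Y = (-4 + 270**2)/158517 + 149843/(((50*47)*(-31))) = (-4 + 72900)*(1/158517) + 149843/((2350*(-31))) = 72896*(1/158517) + 149843/(-72850) = 72896/158517 + 149843*(-1/72850) = 72896/158517 - 149843/72850 = -18442189231/11547963450 ≈ -1.5970)
Y + Q = -18442189231/11547963450 + 20736 = 239440127909969/11547963450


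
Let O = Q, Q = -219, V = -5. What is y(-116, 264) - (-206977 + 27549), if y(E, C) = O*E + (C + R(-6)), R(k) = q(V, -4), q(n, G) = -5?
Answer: 205091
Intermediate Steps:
O = -219
R(k) = -5
y(E, C) = -5 + C - 219*E (y(E, C) = -219*E + (C - 5) = -219*E + (-5 + C) = -5 + C - 219*E)
y(-116, 264) - (-206977 + 27549) = (-5 + 264 - 219*(-116)) - (-206977 + 27549) = (-5 + 264 + 25404) - 1*(-179428) = 25663 + 179428 = 205091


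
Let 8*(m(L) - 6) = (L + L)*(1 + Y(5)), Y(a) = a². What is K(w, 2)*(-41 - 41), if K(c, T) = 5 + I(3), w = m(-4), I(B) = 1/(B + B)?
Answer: -1271/3 ≈ -423.67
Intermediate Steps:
I(B) = 1/(2*B)
m(L) = 6 + 13*L/2 (m(L) = 6 + ((L + L)*(1 + 5²))/8 = 6 + ((2*L)*(1 + 25))/8 = 6 + ((2*L)*26)/8 = 6 + (52*L)/8 = 6 + 13*L/2)
w = -20 (w = 6 + (13/2)*(-4) = 6 - 26 = -20)
K(c, T) = 31/6 (K(c, T) = 5 + (½)/3 = 5 + (½)*(⅓) = 5 + ⅙ = 31/6)
K(w, 2)*(-41 - 41) = 31*(-41 - 41)/6 = (31/6)*(-82) = -1271/3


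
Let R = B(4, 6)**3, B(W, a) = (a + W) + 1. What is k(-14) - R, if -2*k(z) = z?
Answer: -1324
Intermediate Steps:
B(W, a) = 1 + W + a (B(W, a) = (W + a) + 1 = 1 + W + a)
k(z) = -z/2
R = 1331 (R = (1 + 4 + 6)**3 = 11**3 = 1331)
k(-14) - R = -1/2*(-14) - 1*1331 = 7 - 1331 = -1324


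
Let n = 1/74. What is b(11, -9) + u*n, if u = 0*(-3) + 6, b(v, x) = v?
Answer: 410/37 ≈ 11.081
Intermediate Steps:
n = 1/74 ≈ 0.013514
u = 6 (u = 0 + 6 = 6)
b(11, -9) + u*n = 11 + 6*(1/74) = 11 + 3/37 = 410/37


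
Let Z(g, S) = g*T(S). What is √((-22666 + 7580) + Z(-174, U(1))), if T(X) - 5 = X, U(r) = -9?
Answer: I*√14390 ≈ 119.96*I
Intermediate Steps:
T(X) = 5 + X
Z(g, S) = g*(5 + S)
√((-22666 + 7580) + Z(-174, U(1))) = √((-22666 + 7580) - 174*(5 - 9)) = √(-15086 - 174*(-4)) = √(-15086 + 696) = √(-14390) = I*√14390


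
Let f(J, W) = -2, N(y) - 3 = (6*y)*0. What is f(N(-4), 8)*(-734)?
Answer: 1468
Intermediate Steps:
N(y) = 3 (N(y) = 3 + (6*y)*0 = 3 + 0 = 3)
f(N(-4), 8)*(-734) = -2*(-734) = 1468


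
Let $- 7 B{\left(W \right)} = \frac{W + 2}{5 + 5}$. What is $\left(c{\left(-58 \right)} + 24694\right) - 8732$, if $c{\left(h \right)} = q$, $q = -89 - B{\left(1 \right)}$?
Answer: $\frac{1111113}{70} \approx 15873.0$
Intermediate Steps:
$B{\left(W \right)} = - \frac{1}{35} - \frac{W}{70}$ ($B{\left(W \right)} = - \frac{\left(W + 2\right) \frac{1}{5 + 5}}{7} = - \frac{\left(2 + W\right) \frac{1}{10}}{7} = - \frac{\frac{1}{5} + \frac{W}{10}}{7} = - \frac{1}{35} - \frac{W}{70}$)
$q = - \frac{6227}{70}$ ($q = -89 - \left(- \frac{1}{35} - \frac{1}{70}\right) = -89 - - \frac{3}{70} = -89 + \frac{3}{70} = - \frac{6227}{70} \approx -88.957$)
$c{\left(h \right)} = - \frac{6227}{70}$
$\left(c{\left(-58 \right)} + 24694\right) - 8732 = \left(- \frac{6227}{70} + 24694\right) - 8732 = \frac{1722353}{70} - 8732 = \frac{1111113}{70}$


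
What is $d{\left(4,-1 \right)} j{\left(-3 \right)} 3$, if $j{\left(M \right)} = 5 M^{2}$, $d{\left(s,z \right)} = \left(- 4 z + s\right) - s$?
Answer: $540$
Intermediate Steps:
$d{\left(s,z \right)} = - 4 z$ ($d{\left(s,z \right)} = \left(s - 4 z\right) - s = - 4 z$)
$d{\left(4,-1 \right)} j{\left(-3 \right)} 3 = \left(-4\right) \left(-1\right) 5 \left(-3\right)^{2} \cdot 3 = 4 \cdot 5 \cdot 9 \cdot 3 = 4 \cdot 45 \cdot 3 = 180 \cdot 3 = 540$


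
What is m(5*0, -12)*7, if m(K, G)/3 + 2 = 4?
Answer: 42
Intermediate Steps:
m(K, G) = 6 (m(K, G) = -6 + 3*4 = -6 + 12 = 6)
m(5*0, -12)*7 = 6*7 = 42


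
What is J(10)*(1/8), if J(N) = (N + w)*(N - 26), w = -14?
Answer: 8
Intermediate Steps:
J(N) = (-26 + N)*(-14 + N) (J(N) = (N - 14)*(N - 26) = (-14 + N)*(-26 + N) = (-26 + N)*(-14 + N))
J(10)*(1/8) = (364 + 10² - 40*10)*(1/8) = (364 + 100 - 400)*((⅛)*1) = 64*(⅛) = 8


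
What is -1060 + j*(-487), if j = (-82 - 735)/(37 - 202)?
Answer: -572779/165 ≈ -3471.4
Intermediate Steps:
j = 817/165 (j = -817/(-165) = -817*(-1/165) = 817/165 ≈ 4.9515)
-1060 + j*(-487) = -1060 + (817/165)*(-487) = -1060 - 397879/165 = -572779/165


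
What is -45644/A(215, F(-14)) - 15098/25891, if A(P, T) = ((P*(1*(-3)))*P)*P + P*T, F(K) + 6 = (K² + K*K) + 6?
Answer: -447694529006/769761307895 ≈ -0.58160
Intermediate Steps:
F(K) = 2*K² (F(K) = -6 + ((K² + K*K) + 6) = -6 + ((K² + K²) + 6) = -6 + (2*K² + 6) = -6 + (6 + 2*K²) = 2*K²)
A(P, T) = -3*P³ + P*T (A(P, T) = ((P*(-3))*P)*P + P*T = ((-3*P)*P)*P + P*T = (-3*P²)*P + P*T = -3*P³ + P*T)
-45644/A(215, F(-14)) - 15098/25891 = -45644*1/(215*(2*(-14)² - 3*215²)) - 15098/25891 = -45644*1/(215*(2*196 - 3*46225)) - 15098*1/25891 = -45644*1/(215*(392 - 138675)) - 15098/25891 = -45644/(215*(-138283)) - 15098/25891 = -45644/(-29730845) - 15098/25891 = -45644*(-1/29730845) - 15098/25891 = 45644/29730845 - 15098/25891 = -447694529006/769761307895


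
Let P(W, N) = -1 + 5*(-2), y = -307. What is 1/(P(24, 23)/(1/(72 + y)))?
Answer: 1/2585 ≈ 0.00038685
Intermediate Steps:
P(W, N) = -11 (P(W, N) = -1 - 10 = -11)
1/(P(24, 23)/(1/(72 + y))) = 1/(-11/(1/(72 - 307))) = 1/(-11/(1/(-235))) = 1/(-11/(-1/235)) = 1/(-11*(-235)) = 1/2585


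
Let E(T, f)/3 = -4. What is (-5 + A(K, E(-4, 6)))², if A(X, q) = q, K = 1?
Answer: 289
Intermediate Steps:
E(T, f) = -12 (E(T, f) = 3*(-4) = -12)
(-5 + A(K, E(-4, 6)))² = (-5 - 12)² = (-17)² = 289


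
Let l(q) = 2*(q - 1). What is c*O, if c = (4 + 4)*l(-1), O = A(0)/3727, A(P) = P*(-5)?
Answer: 0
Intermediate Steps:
A(P) = -5*P
l(q) = -2 + 2*q (l(q) = 2*(-1 + q) = -2 + 2*q)
O = 0 (O = -5*0/3727 = 0*(1/3727) = 0)
c = -32 (c = (4 + 4)*(-2 + 2*(-1)) = 8*(-2 - 2) = 8*(-4) = -32)
c*O = -32*0 = 0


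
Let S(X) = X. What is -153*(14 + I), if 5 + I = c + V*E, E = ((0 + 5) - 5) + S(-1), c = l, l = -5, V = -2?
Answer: -918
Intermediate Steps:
c = -5
E = -1 (E = ((0 + 5) - 5) - 1 = (5 - 5) - 1 = 0 - 1 = -1)
I = -8 (I = -5 + (-5 - 2*(-1)) = -5 + (-5 + 2) = -5 - 3 = -8)
-153*(14 + I) = -153*(14 - 8) = -153*6 = -918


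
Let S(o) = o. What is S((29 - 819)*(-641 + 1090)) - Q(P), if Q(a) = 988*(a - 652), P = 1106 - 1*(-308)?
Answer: -1107566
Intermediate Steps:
P = 1414 (P = 1106 + 308 = 1414)
Q(a) = -644176 + 988*a (Q(a) = 988*(-652 + a) = -644176 + 988*a)
S((29 - 819)*(-641 + 1090)) - Q(P) = (29 - 819)*(-641 + 1090) - (-644176 + 988*1414) = -790*449 - (-644176 + 1397032) = -354710 - 1*752856 = -354710 - 752856 = -1107566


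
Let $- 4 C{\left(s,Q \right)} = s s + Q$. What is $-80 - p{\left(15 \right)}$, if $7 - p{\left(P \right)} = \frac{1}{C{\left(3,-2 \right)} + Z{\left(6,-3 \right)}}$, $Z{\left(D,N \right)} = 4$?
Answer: $- \frac{779}{9} \approx -86.556$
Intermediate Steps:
$C{\left(s,Q \right)} = - \frac{Q}{4} - \frac{s^{2}}{4}$ ($C{\left(s,Q \right)} = - \frac{s s + Q}{4} = - \frac{s^{2} + Q}{4} = - \frac{Q + s^{2}}{4} = - \frac{Q}{4} - \frac{s^{2}}{4}$)
$p{\left(P \right)} = \frac{59}{9}$ ($p{\left(P \right)} = 7 - \frac{1}{\left(\left(- \frac{1}{4}\right) \left(-2\right) - \frac{3^{2}}{4}\right) + 4} = 7 - \frac{1}{\left(\frac{1}{2} - \frac{9}{4}\right) + 4} = 7 - \frac{1}{- \frac{7}{4} + 4} = 7 - \frac{1}{\frac{9}{4}} = 7 - \frac{4}{9} = \frac{59}{9}$)
$-80 - p{\left(15 \right)} = -80 - \frac{59}{9} = - \frac{779}{9}$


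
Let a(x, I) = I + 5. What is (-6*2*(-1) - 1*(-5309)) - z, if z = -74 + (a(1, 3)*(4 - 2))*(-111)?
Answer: 7171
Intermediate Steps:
a(x, I) = 5 + I
z = -1850 (z = -74 + ((5 + 3)*(4 - 2))*(-111) = -74 + (8*2)*(-111) = -74 + 16*(-111) = -74 - 1776 = -1850)
(-6*2*(-1) - 1*(-5309)) - z = (-6*2*(-1) - 1*(-5309)) - 1*(-1850) = (-12*(-1) + 5309) + 1850 = (12 + 5309) + 1850 = 5321 + 1850 = 7171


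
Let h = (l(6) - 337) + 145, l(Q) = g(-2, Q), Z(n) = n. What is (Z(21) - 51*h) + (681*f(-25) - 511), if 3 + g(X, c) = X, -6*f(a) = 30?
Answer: 6152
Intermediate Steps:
f(a) = -5 (f(a) = -1/6*30 = -5)
g(X, c) = -3 + X
l(Q) = -5 (l(Q) = -3 - 2 = -5)
h = -197 (h = (-5 - 337) + 145 = -342 + 145 = -197)
(Z(21) - 51*h) + (681*f(-25) - 511) = (21 - 51*(-197)) + (681*(-5) - 511) = (21 + 10047) + (-3405 - 511) = 10068 - 3916 = 6152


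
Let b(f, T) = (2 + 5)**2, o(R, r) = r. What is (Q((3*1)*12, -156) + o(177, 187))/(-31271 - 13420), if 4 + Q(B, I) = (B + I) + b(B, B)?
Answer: -112/44691 ≈ -0.0025061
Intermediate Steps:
b(f, T) = 49 (b(f, T) = 7**2 = 49)
Q(B, I) = 45 + B + I (Q(B, I) = -4 + ((B + I) + 49) = -4 + (49 + B + I) = 45 + B + I)
(Q((3*1)*12, -156) + o(177, 187))/(-31271 - 13420) = ((45 + (3*1)*12 - 156) + 187)/(-31271 - 13420) = ((45 + 3*12 - 156) + 187)/(-44691) = ((45 + 36 - 156) + 187)*(-1/44691) = (-75 + 187)*(-1/44691) = 112*(-1/44691) = -112/44691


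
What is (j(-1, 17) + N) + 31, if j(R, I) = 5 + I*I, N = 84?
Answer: 409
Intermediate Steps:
j(R, I) = 5 + I²
(j(-1, 17) + N) + 31 = ((5 + 17²) + 84) + 31 = ((5 + 289) + 84) + 31 = (294 + 84) + 31 = 378 + 31 = 409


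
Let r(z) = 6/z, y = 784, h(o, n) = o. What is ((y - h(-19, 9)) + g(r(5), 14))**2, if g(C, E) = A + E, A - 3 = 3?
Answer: 677329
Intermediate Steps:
A = 6 (A = 3 + 3 = 6)
g(C, E) = 6 + E
((y - h(-19, 9)) + g(r(5), 14))**2 = ((784 - 1*(-19)) + (6 + 14))**2 = ((784 + 19) + 20)**2 = (803 + 20)**2 = 823**2 = 677329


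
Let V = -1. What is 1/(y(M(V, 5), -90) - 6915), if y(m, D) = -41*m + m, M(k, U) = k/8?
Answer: -1/6910 ≈ -0.00014472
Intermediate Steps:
M(k, U) = k/8 (M(k, U) = k*(⅛) = k/8)
y(m, D) = -40*m
1/(y(M(V, 5), -90) - 6915) = 1/(-5*(-1) - 6915) = 1/(-40*(-⅛) - 6915) = 1/(5 - 6915) = 1/(-6910) = -1/6910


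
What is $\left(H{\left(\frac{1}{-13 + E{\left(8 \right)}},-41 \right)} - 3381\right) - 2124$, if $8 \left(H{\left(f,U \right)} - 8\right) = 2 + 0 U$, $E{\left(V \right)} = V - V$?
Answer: $- \frac{21987}{4} \approx -5496.8$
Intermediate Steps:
$E{\left(V \right)} = 0$
$H{\left(f,U \right)} = \frac{33}{4}$ ($H{\left(f,U \right)} = 8 + \frac{2 + 0 U}{8} = 8 + \frac{2 + 0}{8} = 8 + \frac{1}{8} \cdot 2 = 8 + \frac{1}{4} = \frac{33}{4}$)
$\left(H{\left(\frac{1}{-13 + E{\left(8 \right)}},-41 \right)} - 3381\right) - 2124 = \left(\frac{33}{4} - 3381\right) - 2124 = - \frac{13491}{4} - 2124 = - \frac{21987}{4}$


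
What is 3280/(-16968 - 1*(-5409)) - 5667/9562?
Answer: -96868213/110527158 ≈ -0.87642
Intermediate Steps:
3280/(-16968 - 1*(-5409)) - 5667/9562 = 3280/(-16968 + 5409) - 5667*1/9562 = 3280/(-11559) - 5667/9562 = 3280*(-1/11559) - 5667/9562 = -3280/11559 - 5667/9562 = -96868213/110527158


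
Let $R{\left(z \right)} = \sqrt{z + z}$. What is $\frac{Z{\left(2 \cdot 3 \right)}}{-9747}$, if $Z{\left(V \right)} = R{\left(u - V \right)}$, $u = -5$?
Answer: $- \frac{i \sqrt{22}}{9747} \approx - 0.00048122 i$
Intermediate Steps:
$R{\left(z \right)} = \sqrt{2} \sqrt{z}$ ($R{\left(z \right)} = \sqrt{2 z} = \sqrt{2} \sqrt{z}$)
$Z{\left(V \right)} = \sqrt{2} \sqrt{-5 - V}$
$\frac{Z{\left(2 \cdot 3 \right)}}{-9747} = \frac{\sqrt{-10 - 2 \cdot 2 \cdot 3}}{-9747} = \sqrt{-10 - 12} \left(- \frac{1}{9747}\right) = \sqrt{-22} \left(- \frac{1}{9747}\right) = i \sqrt{22} \left(- \frac{1}{9747}\right) = - \frac{i \sqrt{22}}{9747}$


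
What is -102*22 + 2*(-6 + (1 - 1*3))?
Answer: -2260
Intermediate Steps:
-102*22 + 2*(-6 + (1 - 1*3)) = -2244 + 2*(-6 + (1 - 3)) = -2244 + 2*(-6 - 2) = -2244 + 2*(-8) = -2244 - 16 = -2260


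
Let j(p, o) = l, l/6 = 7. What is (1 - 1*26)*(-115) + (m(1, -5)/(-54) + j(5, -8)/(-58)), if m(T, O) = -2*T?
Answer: 2250587/783 ≈ 2874.3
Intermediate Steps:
l = 42 (l = 6*7 = 42)
j(p, o) = 42
(1 - 1*26)*(-115) + (m(1, -5)/(-54) + j(5, -8)/(-58)) = (1 - 1*26)*(-115) + (-2*1/(-54) + 42/(-58)) = (1 - 26)*(-115) + (-2*(-1/54) + 42*(-1/58)) = -25*(-115) + (1/27 - 21/29) = 2875 - 538/783 = 2250587/783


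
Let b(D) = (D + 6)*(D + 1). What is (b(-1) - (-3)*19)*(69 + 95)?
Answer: 9348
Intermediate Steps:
b(D) = (1 + D)*(6 + D) (b(D) = (6 + D)*(1 + D) = (1 + D)*(6 + D))
(b(-1) - (-3)*19)*(69 + 95) = ((6 + (-1)² + 7*(-1)) - (-3)*19)*(69 + 95) = ((6 + 1 - 7) - 1*(-57))*164 = (0 + 57)*164 = 57*164 = 9348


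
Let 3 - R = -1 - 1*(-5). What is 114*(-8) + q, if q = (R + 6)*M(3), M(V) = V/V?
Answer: -907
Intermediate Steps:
R = -1 (R = 3 - (-1 - 1*(-5)) = 3 - (-1 + 5) = 3 - 1*4 = 3 - 4 = -1)
M(V) = 1
q = 5 (q = (-1 + 6)*1 = 5*1 = 5)
114*(-8) + q = 114*(-8) + 5 = -912 + 5 = -907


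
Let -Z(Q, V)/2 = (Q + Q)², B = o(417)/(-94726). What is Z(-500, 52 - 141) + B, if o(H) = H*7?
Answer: -189452002919/94726 ≈ -2.0000e+6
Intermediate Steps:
o(H) = 7*H
B = -2919/94726 (B = (7*417)/(-94726) = 2919*(-1/94726) = -2919/94726 ≈ -0.030815)
Z(Q, V) = -8*Q² (Z(Q, V) = -2*(Q + Q)² = -2*4*Q² = -8*Q²)
Z(-500, 52 - 141) + B = -8*(-500)² - 2919/94726 = -8*250000 - 2919/94726 = -2000000 - 2919/94726 = -189452002919/94726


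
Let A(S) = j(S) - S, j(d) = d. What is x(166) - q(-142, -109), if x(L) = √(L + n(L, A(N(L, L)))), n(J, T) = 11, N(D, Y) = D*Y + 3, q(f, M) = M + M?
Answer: 218 + √177 ≈ 231.30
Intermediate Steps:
q(f, M) = 2*M
N(D, Y) = 3 + D*Y
A(S) = 0 (A(S) = S - S = 0)
x(L) = √(11 + L) (x(L) = √(L + 11) = √(11 + L))
x(166) - q(-142, -109) = √(11 + 166) - 2*(-109) = √177 - 1*(-218) = √177 + 218 = 218 + √177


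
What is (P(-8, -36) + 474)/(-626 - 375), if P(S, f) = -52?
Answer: -422/1001 ≈ -0.42158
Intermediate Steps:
(P(-8, -36) + 474)/(-626 - 375) = (-52 + 474)/(-626 - 375) = 422/(-1001) = 422*(-1/1001) = -422/1001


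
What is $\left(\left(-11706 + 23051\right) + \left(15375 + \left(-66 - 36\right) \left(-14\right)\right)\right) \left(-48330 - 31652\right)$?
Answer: $-2251333336$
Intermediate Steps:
$\left(\left(-11706 + 23051\right) + \left(15375 + \left(-66 - 36\right) \left(-14\right)\right)\right) \left(-48330 - 31652\right) = \left(11345 + \left(15375 - -1428\right)\right) \left(-79982\right) = \left(11345 + \left(15375 + 1428\right)\right) \left(-79982\right) = \left(11345 + 16803\right) \left(-79982\right) = 28148 \left(-79982\right) = -2251333336$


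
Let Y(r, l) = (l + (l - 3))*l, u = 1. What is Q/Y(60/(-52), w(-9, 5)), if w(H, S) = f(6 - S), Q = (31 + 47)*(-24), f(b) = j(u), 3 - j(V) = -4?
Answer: -1872/77 ≈ -24.312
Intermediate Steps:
j(V) = 7 (j(V) = 3 - 1*(-4) = 3 + 4 = 7)
f(b) = 7
Q = -1872 (Q = 78*(-24) = -1872)
w(H, S) = 7
Y(r, l) = l*(-3 + 2*l) (Y(r, l) = (l + (-3 + l))*l = (-3 + 2*l)*l = l*(-3 + 2*l))
Q/Y(60/(-52), w(-9, 5)) = -1872*1/(7*(-3 + 2*7)) = -1872*1/(7*(-3 + 14)) = -1872/(7*11) = -1872/77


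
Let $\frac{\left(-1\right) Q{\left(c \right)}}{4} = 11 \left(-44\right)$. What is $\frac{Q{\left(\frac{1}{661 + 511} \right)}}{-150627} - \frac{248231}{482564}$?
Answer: $- \frac{38324534741}{72687167628} \approx -0.52725$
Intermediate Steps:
$Q{\left(c \right)} = 1936$ ($Q{\left(c \right)} = - 4 \cdot 11 \left(-44\right) = \left(-4\right) \left(-484\right) = 1936$)
$\frac{Q{\left(\frac{1}{661 + 511} \right)}}{-150627} - \frac{248231}{482564} = \frac{1936}{-150627} - \frac{248231}{482564} = 1936 \left(- \frac{1}{150627}\right) - \frac{248231}{482564} = - \frac{1936}{150627} - \frac{248231}{482564} = - \frac{38324534741}{72687167628}$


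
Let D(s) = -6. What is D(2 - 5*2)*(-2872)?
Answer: 17232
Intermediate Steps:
D(2 - 5*2)*(-2872) = -6*(-2872) = 17232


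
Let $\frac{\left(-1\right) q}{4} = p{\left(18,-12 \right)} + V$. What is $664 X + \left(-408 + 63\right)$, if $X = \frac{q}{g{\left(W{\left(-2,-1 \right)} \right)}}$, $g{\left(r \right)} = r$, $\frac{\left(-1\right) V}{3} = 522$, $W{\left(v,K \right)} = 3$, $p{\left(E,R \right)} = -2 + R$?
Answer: $\frac{4195445}{3} \approx 1.3985 \cdot 10^{6}$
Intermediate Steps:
$V = -1566$ ($V = \left(-3\right) 522 = -1566$)
$q = 6320$ ($q = - 4 \left(\left(-2 - 12\right) - 1566\right) = - 4 \left(-14 - 1566\right) = \left(-4\right) \left(-1580\right) = 6320$)
$X = \frac{6320}{3} \approx 2106.7$
$664 X + \left(-408 + 63\right) = 664 \cdot \frac{6320}{3} + \left(-408 + 63\right) = \frac{4196480}{3} - 345 = \frac{4195445}{3}$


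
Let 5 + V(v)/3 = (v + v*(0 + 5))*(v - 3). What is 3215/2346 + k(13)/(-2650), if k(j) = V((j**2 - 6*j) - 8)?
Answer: -13591949/310845 ≈ -43.726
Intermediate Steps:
V(v) = -15 + 18*v*(-3 + v) (V(v) = -15 + 3*((v + v*(0 + 5))*(v - 3)) = -15 + 3*((v + v*5)*(-3 + v)) = -15 + 3*((v + 5*v)*(-3 + v)) = -15 + 3*((6*v)*(-3 + v)) = -15 + 3*(6*v*(-3 + v)) = -15 + 18*v*(-3 + v))
k(j) = 417 - 54*j**2 + 18*(-8 + j**2 - 6*j)**2 + 324*j (k(j) = -15 - 54*((j**2 - 6*j) - 8) + 18*((j**2 - 6*j) - 8)**2 = -15 - 54*(-8 + j**2 - 6*j) + 18*(-8 + j**2 - 6*j)**2 = -15 + (432 - 54*j**2 + 324*j) + 18*(-8 + j**2 - 6*j)**2 = 417 - 54*j**2 + 18*(-8 + j**2 - 6*j)**2 + 324*j)
3215/2346 + k(13)/(-2650) = 3215/2346 + (1569 - 216*13**3 + 18*13**4 + 306*13**2 + 2052*13)/(-2650) = 3215*(1/2346) + (1569 - 216*2197 + 18*28561 + 306*169 + 26676)*(-1/2650) = 3215/2346 + (1569 - 474552 + 514098 + 51714 + 26676)*(-1/2650) = 3215/2346 + 119505*(-1/2650) = 3215/2346 - 23901/530 = -13591949/310845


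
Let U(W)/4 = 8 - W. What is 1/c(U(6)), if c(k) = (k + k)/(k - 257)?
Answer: -249/16 ≈ -15.563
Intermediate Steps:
U(W) = 32 - 4*W (U(W) = 4*(8 - W) = 32 - 4*W)
c(k) = 2*k/(-257 + k) (c(k) = (2*k)/(-257 + k) = 2*k/(-257 + k))
1/c(U(6)) = 1/(2*(32 - 4*6)/(-257 + (32 - 4*6))) = 1/(2*(32 - 24)/(-257 + (32 - 24))) = 1/(2*8/(-257 + 8)) = 1/(2*8/(-249)) = 1/(2*8*(-1/249)) = 1/(-16/249) = -249/16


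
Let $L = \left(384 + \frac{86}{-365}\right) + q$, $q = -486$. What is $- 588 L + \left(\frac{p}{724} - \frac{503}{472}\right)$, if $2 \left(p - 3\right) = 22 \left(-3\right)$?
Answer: $\frac{1874498018261}{31182680} \approx 60113.0$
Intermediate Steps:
$p = -30$ ($p = 3 + \frac{22 \left(-3\right)}{2} = 3 + \frac{1}{2} \left(-66\right) = 3 - 33 = -30$)
$L = - \frac{37316}{365}$ ($L = \left(384 + \frac{86}{-365}\right) - 486 = \left(384 + 86 \left(- \frac{1}{365}\right)\right) - 486 = \left(384 - \frac{86}{365}\right) - 486 = \frac{140074}{365} - 486 = - \frac{37316}{365} \approx -102.24$)
$- 588 L + \left(\frac{p}{724} - \frac{503}{472}\right) = \left(-588\right) \left(- \frac{37316}{365}\right) - \left(\frac{15}{362} + \frac{503}{472}\right) = \frac{21941808}{365} - \frac{94583}{85432} = \frac{1874498018261}{31182680}$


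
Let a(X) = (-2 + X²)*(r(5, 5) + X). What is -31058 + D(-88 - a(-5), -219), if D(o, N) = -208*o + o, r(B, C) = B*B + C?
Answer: 106183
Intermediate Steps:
r(B, C) = C + B² (r(B, C) = B² + C = C + B²)
a(X) = (-2 + X²)*(30 + X) (a(X) = (-2 + X²)*((5 + 5²) + X) = (-2 + X²)*((5 + 25) + X) = (-2 + X²)*(30 + X))
D(o, N) = -207*o
-31058 + D(-88 - a(-5), -219) = -31058 - 207*(-88 - (-60 + (-5)³ - 2*(-5) + 30*(-5)²)) = -31058 - 207*(-88 - (-60 - 125 + 10 + 30*25)) = -31058 - 207*(-88 - (-60 - 125 + 10 + 750)) = -31058 - 207*(-88 - 1*575) = -31058 - 207*(-88 - 575) = -31058 - 207*(-663) = -31058 + 137241 = 106183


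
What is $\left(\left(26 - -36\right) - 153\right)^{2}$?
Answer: $8281$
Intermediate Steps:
$\left(\left(26 - -36\right) - 153\right)^{2} = \left(\left(26 + 36\right) - 153\right)^{2} = \left(62 - 153\right)^{2} = \left(-91\right)^{2} = 8281$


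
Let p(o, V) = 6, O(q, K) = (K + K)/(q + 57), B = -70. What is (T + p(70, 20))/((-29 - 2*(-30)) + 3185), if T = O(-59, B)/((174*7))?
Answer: 527/279792 ≈ 0.0018835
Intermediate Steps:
O(q, K) = 2*K/(57 + q) (O(q, K) = (2*K)/(57 + q) = 2*K/(57 + q))
T = 5/87 (T = (2*(-70)/(57 - 59))/((174*7)) = (2*(-70)/(-2))/1218 = (2*(-70)*(-½))*(1/1218) = 70*(1/1218) = 5/87 ≈ 0.057471)
(T + p(70, 20))/((-29 - 2*(-30)) + 3185) = (5/87 + 6)/((-29 - 2*(-30)) + 3185) = 527/(87*((-29 + 60) + 3185)) = 527/(87*(31 + 3185)) = (527/87)/3216 = (527/87)*(1/3216) = 527/279792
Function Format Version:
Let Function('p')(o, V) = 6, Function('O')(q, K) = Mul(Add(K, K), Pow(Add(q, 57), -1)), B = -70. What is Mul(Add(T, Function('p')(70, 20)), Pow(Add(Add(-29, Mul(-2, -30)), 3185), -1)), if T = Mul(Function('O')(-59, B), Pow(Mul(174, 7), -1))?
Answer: Rational(527, 279792) ≈ 0.0018835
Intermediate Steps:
Function('O')(q, K) = Mul(2, K, Pow(Add(57, q), -1)) (Function('O')(q, K) = Mul(Mul(2, K), Pow(Add(57, q), -1)) = Mul(2, K, Pow(Add(57, q), -1)))
T = Rational(5, 87) (T = Mul(Mul(2, -70, Pow(Add(57, -59), -1)), Pow(Mul(174, 7), -1)) = Mul(Mul(2, -70, Pow(-2, -1)), Pow(1218, -1)) = Mul(Mul(2, -70, Rational(-1, 2)), Rational(1, 1218)) = Mul(70, Rational(1, 1218)) = Rational(5, 87) ≈ 0.057471)
Mul(Add(T, Function('p')(70, 20)), Pow(Add(Add(-29, Mul(-2, -30)), 3185), -1)) = Mul(Add(Rational(5, 87), 6), Pow(Add(Add(-29, Mul(-2, -30)), 3185), -1)) = Mul(Rational(527, 87), Pow(Add(Add(-29, 60), 3185), -1)) = Mul(Rational(527, 87), Pow(Add(31, 3185), -1)) = Mul(Rational(527, 87), Pow(3216, -1)) = Mul(Rational(527, 87), Rational(1, 3216)) = Rational(527, 279792)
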